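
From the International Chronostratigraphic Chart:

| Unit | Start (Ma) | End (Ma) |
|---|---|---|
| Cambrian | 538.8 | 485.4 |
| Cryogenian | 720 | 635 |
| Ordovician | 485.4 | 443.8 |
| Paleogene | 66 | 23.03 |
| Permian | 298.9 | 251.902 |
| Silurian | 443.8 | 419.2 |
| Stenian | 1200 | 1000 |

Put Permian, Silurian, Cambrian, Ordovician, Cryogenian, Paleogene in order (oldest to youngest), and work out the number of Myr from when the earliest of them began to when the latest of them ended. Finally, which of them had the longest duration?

Cryogenian, Cambrian, Ordovician, Silurian, Permian, Paleogene; total span 696.97 Myr; longest is Cryogenian

Start ages (Ma): Cryogenian 720, Cambrian 538.8, Ordovician 485.4, Silurian 443.8, Permian 298.9, Paleogene 66.
Ordered oldest to youngest: Cryogenian, Cambrian, Ordovician, Silurian, Permian, Paleogene.
Span = 720 − 23.03 = 696.97 Myr.
Durations: Cryogenian 85, Cambrian 53.4, Permian 46.998, Ordovician 41.6, Silurian 24.6, Paleogene 42.97 → longest is Cryogenian (85 Myr).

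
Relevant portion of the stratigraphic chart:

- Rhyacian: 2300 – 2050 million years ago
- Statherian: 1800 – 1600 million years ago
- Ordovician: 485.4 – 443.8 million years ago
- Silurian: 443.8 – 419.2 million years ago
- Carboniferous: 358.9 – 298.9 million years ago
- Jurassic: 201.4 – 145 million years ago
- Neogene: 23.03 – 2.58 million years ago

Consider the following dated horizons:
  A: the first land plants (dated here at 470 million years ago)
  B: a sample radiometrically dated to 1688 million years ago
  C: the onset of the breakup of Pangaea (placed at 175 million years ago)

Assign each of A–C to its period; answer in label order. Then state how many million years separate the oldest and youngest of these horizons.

A — Ordovician; B — Statherian; C — Jurassic; span 1513 million years

Match each age against the start–end ranges in the excerpt: A = 470 Ma → Ordovician (485.4–443.8); B = 1688 Ma → Statherian (1800–1600); C = 175 Ma → Jurassic (201.4–145).
The largest age is 1688 Ma and the smallest is 175 Ma; their difference is 1513 Myr.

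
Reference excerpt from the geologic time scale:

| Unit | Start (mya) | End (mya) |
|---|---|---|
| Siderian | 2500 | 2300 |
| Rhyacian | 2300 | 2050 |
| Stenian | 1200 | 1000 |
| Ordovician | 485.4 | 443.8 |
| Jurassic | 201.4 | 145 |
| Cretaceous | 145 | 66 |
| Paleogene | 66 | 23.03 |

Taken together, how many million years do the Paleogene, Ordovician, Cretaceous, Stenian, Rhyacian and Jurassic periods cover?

669.97 million years

Duration is start − end for each: (66 − 23.03) + (485.4 − 443.8) + (145 − 66) + (1200 − 1000) + (2300 − 2050) + (201.4 − 145).
That is 42.97 + 41.6 + 79 + 200 + 250 + 56.4, which totals 669.97 million years.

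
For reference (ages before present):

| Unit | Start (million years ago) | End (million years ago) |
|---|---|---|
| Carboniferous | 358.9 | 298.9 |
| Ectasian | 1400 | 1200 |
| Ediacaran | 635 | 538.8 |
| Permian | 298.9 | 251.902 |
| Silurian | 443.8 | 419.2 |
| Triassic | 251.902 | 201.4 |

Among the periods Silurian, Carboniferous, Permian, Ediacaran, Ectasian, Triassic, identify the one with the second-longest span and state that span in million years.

Ediacaran, 96.2 million years

Durations: Silurian 24.6; Carboniferous 60; Permian 46.998; Ediacaran 96.2; Ectasian 200; Triassic 50.502 Myr.
Sorted longest-first: Ectasian (200), Ediacaran (96.2), Carboniferous (60), Triassic (50.502), Permian (46.998), Silurian (24.6).
The second longest is Ediacaran at 96.2 Myr.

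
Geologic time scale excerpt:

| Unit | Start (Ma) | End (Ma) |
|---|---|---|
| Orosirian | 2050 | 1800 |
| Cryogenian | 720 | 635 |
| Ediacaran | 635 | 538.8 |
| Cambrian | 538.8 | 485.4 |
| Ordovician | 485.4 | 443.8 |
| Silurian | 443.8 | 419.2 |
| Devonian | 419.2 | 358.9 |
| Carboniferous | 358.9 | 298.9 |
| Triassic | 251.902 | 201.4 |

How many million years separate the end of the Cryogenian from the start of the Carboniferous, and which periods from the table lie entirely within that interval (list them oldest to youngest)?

The Cryogenian closes at 635 Ma and the Carboniferous opens at 358.9 Ma, so the interval is 635 − 358.9 = 276.1 Myr.
A period fits inside if it starts at or after 635 Ma and ends at or before 358.9 Ma; oldest first that gives Ediacaran, Cambrian, Ordovician, Silurian, Devonian.

276.1 million years; Ediacaran, Cambrian, Ordovician, Silurian, Devonian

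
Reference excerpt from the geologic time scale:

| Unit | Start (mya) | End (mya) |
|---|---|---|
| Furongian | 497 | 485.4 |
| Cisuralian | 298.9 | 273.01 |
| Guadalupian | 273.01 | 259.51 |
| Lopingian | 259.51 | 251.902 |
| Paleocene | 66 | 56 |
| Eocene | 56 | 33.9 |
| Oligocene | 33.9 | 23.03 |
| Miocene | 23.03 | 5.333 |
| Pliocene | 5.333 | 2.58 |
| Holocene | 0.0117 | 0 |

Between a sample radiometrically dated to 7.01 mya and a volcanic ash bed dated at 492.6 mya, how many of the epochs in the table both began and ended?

6

492.6 Ma sits inside the Furongian (497–485.4) and 7.01 Ma inside the Miocene (23.03–5.333); neither of those is wholly between the two dates.
The listed epochs lying completely between them are Cisuralian, Guadalupian, Lopingian, Paleocene, Eocene, Oligocene — 6 in all.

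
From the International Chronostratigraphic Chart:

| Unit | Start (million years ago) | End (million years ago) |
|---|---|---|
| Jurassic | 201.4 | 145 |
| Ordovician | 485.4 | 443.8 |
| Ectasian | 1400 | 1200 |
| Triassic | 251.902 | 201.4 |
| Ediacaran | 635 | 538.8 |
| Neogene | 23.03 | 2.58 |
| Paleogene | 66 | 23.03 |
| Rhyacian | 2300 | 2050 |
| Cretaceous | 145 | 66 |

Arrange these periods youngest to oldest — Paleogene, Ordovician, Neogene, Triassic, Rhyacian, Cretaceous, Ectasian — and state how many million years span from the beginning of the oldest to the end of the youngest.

From the excerpt: Paleogene 66–23.03; Ordovician 485.4–443.8; Neogene 23.03–2.58; Triassic 251.902–201.4; Rhyacian 2300–2050; Cretaceous 145–66; Ectasian 1400–1200 (Ma).
Larger Ma is earlier, so the oldest is Rhyacian and the youngest is Neogene; youngest to oldest: Neogene, Paleogene, Cretaceous, Triassic, Ordovician, Ectasian, Rhyacian.
Oldest start 2300 minus youngest end 2.58 gives 2297.42 Myr overall.

Neogene → Paleogene → Cretaceous → Triassic → Ordovician → Ectasian → Rhyacian; total span 2297.42 Myr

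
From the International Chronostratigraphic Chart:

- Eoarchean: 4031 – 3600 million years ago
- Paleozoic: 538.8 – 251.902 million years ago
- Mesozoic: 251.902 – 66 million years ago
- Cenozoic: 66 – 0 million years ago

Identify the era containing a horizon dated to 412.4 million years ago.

Paleozoic

412.4 Ma lies between 538.8 and 251.902 Ma, so it falls in the Paleozoic.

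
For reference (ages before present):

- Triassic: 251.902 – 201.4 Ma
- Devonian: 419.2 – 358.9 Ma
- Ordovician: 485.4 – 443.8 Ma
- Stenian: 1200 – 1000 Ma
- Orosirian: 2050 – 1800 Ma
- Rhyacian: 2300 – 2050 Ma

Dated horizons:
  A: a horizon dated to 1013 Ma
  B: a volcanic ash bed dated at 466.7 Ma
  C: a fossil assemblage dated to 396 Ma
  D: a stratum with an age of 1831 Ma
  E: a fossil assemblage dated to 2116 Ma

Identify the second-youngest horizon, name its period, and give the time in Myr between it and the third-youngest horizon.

Sorted youngest-first by Ma: C (396), B (466.7), A (1013), D (1831), E (2116).
The second youngest is B at 466.7 Ma, which lies in 485.4–443.8 Ma: the Ordovician.
The third youngest is A at 1013 Ma; separation = |466.7 − 1013| = 546.3 Myr.

B, in the Ordovician; 546.3 million years to A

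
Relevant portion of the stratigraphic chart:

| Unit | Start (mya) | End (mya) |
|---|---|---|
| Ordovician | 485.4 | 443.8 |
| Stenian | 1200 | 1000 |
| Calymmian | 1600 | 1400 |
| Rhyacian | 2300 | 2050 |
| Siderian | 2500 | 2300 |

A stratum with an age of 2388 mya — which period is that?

Siderian

2388 Ma lies between 2500 and 2300 Ma, so it falls in the Siderian.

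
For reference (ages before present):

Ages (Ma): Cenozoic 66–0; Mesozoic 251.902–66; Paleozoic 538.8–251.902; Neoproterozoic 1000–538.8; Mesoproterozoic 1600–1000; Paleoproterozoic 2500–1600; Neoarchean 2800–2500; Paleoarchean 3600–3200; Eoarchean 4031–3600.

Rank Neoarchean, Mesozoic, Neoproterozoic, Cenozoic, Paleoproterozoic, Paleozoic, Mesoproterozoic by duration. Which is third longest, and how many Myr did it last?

Neoproterozoic, 461.2 million years

Durations: Neoarchean 300; Mesozoic 185.902; Neoproterozoic 461.2; Cenozoic 66; Paleoproterozoic 900; Paleozoic 286.898; Mesoproterozoic 600 Myr.
Sorted longest-first: Paleoproterozoic (900), Mesoproterozoic (600), Neoproterozoic (461.2), Neoarchean (300), Paleozoic (286.898), Mesozoic (185.902), Cenozoic (66).
The third longest is Neoproterozoic at 461.2 Myr.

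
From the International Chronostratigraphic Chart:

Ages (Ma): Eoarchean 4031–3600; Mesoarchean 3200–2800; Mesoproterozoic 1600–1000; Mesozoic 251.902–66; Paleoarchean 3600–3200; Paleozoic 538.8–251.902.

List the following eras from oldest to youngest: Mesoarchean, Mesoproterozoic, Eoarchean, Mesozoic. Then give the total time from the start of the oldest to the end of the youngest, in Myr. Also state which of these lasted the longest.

Eoarchean, Mesoarchean, Mesoproterozoic, Mesozoic; total span 3965 Myr; longest is Mesoproterozoic

Start ages (Ma): Eoarchean 4031, Mesoarchean 3200, Mesoproterozoic 1600, Mesozoic 251.902.
Ordered oldest to youngest: Eoarchean, Mesoarchean, Mesoproterozoic, Mesozoic.
Span = 4031 − 66 = 3965 Myr.
Durations: Mesoarchean 400, Mesoproterozoic 600, Mesozoic 185.902, Eoarchean 431 → longest is Mesoproterozoic (600 Myr).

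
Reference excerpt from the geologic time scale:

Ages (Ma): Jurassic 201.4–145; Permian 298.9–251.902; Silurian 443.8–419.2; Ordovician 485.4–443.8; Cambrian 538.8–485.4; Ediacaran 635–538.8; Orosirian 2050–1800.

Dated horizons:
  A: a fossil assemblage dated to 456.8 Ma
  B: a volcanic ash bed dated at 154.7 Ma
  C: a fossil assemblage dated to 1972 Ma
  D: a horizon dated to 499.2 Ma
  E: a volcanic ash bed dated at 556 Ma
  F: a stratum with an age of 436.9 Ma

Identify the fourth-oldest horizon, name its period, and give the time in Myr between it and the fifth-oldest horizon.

Larger Ma means older, so oldest first: C 1972 > E 556 > D 499.2 > A 456.8 > F 436.9 > B 154.7.
Counting 4 along gives A (456.8 Ma); the excerpt puts that inside the Ordovician, 485.4–443.8 Ma.
Next in line is F (436.9 Ma), and 456.8 − 436.9 = 19.9 Myr.

A, in the Ordovician; 19.9 million years to F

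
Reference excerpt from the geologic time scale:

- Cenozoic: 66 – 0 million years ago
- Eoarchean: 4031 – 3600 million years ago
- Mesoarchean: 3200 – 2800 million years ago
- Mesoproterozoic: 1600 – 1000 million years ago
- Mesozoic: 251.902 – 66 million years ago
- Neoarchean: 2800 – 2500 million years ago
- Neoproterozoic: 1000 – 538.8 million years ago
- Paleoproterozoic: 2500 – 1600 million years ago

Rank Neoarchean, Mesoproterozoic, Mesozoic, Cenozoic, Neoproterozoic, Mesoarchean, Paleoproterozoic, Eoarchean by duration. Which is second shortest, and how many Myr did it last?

Durations: Neoarchean 300; Mesoproterozoic 600; Mesozoic 185.902; Cenozoic 66; Neoproterozoic 461.2; Mesoarchean 400; Paleoproterozoic 900; Eoarchean 431 Myr.
Sorted shortest-first: Cenozoic (66), Mesozoic (185.902), Neoarchean (300), Mesoarchean (400), Eoarchean (431), Neoproterozoic (461.2), Mesoproterozoic (600), Paleoproterozoic (900).
The second shortest is Mesozoic at 185.902 Myr.

Mesozoic, 185.902 million years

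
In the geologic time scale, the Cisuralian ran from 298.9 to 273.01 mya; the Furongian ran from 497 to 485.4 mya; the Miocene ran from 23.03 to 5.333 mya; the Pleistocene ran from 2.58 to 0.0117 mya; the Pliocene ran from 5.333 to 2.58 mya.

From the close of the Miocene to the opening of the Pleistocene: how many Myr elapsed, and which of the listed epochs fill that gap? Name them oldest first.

End of Miocene = 5.333 Ma; start of Pleistocene = 2.58 Ma.
Gap = 5.333 − 2.58 = 2.753 Myr.
Epochs wholly inside 5.333–2.58 Ma: Pliocene (5.333–2.58).

2.753 million years; Pliocene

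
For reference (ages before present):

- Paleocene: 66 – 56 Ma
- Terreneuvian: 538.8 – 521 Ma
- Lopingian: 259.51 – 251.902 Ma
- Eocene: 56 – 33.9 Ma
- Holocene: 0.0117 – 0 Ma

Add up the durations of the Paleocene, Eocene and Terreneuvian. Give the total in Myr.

Duration is start − end for each: (66 − 56) + (56 − 33.9) + (538.8 − 521).
That is 10 + 22.1 + 17.8, which totals 49.9 million years.

49.9 million years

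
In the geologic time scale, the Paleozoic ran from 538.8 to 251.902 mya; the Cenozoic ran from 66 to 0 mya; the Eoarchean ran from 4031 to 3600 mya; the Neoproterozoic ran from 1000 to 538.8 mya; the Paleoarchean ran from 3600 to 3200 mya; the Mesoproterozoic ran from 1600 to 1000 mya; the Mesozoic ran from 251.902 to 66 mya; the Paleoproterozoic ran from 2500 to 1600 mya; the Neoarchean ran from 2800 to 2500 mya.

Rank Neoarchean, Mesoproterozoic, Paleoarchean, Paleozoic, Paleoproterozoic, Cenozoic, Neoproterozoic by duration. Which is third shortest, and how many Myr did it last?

Neoarchean, 300 million years

Start − end for each: Neoarchean 2800 − 2500 = 300; Mesoproterozoic 1600 − 1000 = 600; Paleoarchean 3600 − 3200 = 400; Paleozoic 538.8 − 251.902 = 286.898; Paleoproterozoic 2500 − 1600 = 900; Cenozoic 66 − 0 = 66; Neoproterozoic 1000 − 538.8 = 461.2.
Ranking these from shortest: Cenozoic < Paleozoic < Neoarchean < Paleoarchean < Neoproterozoic < Mesoproterozoic < Paleoproterozoic.
Position 3 in that ranking is Neoarchean, which lasted 300 Myr.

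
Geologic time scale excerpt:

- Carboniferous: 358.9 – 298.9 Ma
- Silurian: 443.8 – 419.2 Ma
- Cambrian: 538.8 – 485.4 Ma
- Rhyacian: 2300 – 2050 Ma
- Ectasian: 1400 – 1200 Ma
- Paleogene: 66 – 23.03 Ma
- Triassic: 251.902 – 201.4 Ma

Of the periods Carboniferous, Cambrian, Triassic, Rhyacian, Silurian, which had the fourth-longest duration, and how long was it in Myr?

Triassic, 50.502 million years

Durations: Carboniferous 60; Cambrian 53.4; Triassic 50.502; Rhyacian 250; Silurian 24.6 Myr.
Sorted longest-first: Rhyacian (250), Carboniferous (60), Cambrian (53.4), Triassic (50.502), Silurian (24.6).
The fourth longest is Triassic at 50.502 Myr.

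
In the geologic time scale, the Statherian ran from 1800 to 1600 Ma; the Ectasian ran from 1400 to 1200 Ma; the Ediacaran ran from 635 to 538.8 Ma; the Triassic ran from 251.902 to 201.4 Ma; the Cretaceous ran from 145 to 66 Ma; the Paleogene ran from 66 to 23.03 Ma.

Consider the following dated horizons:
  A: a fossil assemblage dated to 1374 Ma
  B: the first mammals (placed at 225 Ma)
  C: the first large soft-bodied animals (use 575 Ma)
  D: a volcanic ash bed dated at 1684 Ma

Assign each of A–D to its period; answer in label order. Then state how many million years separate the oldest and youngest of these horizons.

Match each age against the start–end ranges in the excerpt: A = 1374 Ma → Ectasian (1400–1200); B = 225 Ma → Triassic (251.902–201.4); C = 575 Ma → Ediacaran (635–538.8); D = 1684 Ma → Statherian (1800–1600).
The largest age is 1684 Ma and the smallest is 225 Ma; their difference is 1459 Myr.

A — Ectasian; B — Triassic; C — Ediacaran; D — Statherian; span 1459 million years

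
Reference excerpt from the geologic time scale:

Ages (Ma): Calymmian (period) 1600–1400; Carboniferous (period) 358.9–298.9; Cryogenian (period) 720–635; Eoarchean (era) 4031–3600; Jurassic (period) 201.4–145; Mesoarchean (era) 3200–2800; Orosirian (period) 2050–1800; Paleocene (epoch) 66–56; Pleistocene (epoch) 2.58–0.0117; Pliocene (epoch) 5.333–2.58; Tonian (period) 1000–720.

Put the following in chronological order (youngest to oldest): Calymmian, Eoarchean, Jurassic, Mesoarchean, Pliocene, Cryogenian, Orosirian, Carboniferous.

Sorting by start age (ascending Ma, since larger Ma = older): Pliocene began 5.333, Jurassic began 201.4, Carboniferous began 358.9, Cryogenian began 720, Calymmian began 1600, Orosirian began 2050, Mesoarchean began 3200, Eoarchean began 4031.

Pliocene, then Jurassic, then Carboniferous, then Cryogenian, then Calymmian, then Orosirian, then Mesoarchean, then Eoarchean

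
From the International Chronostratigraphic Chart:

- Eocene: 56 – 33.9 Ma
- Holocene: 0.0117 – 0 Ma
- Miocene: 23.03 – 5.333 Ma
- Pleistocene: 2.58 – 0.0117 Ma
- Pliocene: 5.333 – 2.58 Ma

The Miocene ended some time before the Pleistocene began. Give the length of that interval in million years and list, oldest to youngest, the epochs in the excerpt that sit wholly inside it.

2.753 million years; Pliocene

The Miocene closes at 5.333 Ma and the Pleistocene opens at 2.58 Ma, so the interval is 5.333 − 2.58 = 2.753 Myr.
An epoch fits inside if it starts at or after 5.333 Ma and ends at or before 2.58 Ma; oldest first that gives Pliocene.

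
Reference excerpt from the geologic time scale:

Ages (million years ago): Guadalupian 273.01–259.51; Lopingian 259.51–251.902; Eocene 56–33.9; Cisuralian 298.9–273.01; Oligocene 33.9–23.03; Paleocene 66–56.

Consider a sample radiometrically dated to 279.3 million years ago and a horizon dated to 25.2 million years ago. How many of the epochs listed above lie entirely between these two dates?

The older date is 279.3 Ma and the younger is 25.2 Ma.
Epochs with start < 279.3 and end > 25.2 Ma: Guadalupian (273.01–259.51), Lopingian (259.51–251.902), Paleocene (66–56), Eocene (56–33.9).
That is 4 complete epochs.

4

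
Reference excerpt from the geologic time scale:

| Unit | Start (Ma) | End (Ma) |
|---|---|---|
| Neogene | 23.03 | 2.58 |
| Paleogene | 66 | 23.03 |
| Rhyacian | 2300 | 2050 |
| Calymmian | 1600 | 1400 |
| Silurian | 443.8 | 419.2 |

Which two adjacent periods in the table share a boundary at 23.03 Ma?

The Paleogene ends at 23.03 Ma and the Neogene begins at 23.03 Ma, so they share that boundary.

Paleogene and Neogene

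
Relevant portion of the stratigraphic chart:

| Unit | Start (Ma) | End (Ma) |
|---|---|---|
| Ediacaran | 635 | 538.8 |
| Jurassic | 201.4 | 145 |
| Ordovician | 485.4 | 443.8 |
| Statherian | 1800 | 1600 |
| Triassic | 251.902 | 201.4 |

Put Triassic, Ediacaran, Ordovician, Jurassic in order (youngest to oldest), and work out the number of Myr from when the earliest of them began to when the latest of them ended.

Start ages (Ma): Ediacaran 635, Ordovician 485.4, Triassic 251.902, Jurassic 201.4.
Ordered youngest to oldest: Jurassic, Triassic, Ordovician, Ediacaran.
Span = 635 − 145 = 490 Myr.

Jurassic → Triassic → Ordovician → Ediacaran; total span 490 Myr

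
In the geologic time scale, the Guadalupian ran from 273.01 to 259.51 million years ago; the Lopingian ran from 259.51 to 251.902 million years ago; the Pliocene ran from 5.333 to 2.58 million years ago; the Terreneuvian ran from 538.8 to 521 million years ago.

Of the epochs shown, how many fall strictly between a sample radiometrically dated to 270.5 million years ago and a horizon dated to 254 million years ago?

Checking each listed span, none has both start < 270.5 Ma and end > 254 Ma — every epoch straddles one of the two dates or lies outside them — so the count is 0.

0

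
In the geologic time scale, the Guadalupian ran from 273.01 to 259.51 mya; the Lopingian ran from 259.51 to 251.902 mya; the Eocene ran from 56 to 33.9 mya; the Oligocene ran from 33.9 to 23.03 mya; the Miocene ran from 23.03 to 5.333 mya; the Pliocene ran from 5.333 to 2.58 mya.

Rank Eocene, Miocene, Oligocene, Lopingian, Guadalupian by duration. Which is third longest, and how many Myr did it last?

Guadalupian, 13.5 million years

Start − end for each: Eocene 56 − 33.9 = 22.1; Miocene 23.03 − 5.333 = 17.697; Oligocene 33.9 − 23.03 = 10.87; Lopingian 259.51 − 251.902 = 7.608; Guadalupian 273.01 − 259.51 = 13.5.
Ranking these from longest: Eocene > Miocene > Guadalupian > Oligocene > Lopingian.
Position 3 in that ranking is Guadalupian, which lasted 13.5 Myr.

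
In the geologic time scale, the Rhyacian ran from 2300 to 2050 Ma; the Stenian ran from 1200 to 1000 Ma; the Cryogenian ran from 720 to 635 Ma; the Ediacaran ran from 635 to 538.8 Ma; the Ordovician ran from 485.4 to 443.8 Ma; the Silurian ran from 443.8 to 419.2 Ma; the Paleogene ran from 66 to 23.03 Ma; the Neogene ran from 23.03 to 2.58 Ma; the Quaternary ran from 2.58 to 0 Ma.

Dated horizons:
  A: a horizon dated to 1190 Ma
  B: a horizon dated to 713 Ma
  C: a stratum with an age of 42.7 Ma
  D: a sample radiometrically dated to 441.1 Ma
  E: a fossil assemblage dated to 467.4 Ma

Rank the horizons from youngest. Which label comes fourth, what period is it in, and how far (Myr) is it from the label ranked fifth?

Sorted youngest-first by Ma: C (42.7), D (441.1), E (467.4), B (713), A (1190).
The fourth youngest is B at 713 Ma, which lies in 720–635 Ma: the Cryogenian.
The fifth youngest is A at 1190 Ma; separation = |713 − 1190| = 477 Myr.

B, in the Cryogenian; 477 million years to A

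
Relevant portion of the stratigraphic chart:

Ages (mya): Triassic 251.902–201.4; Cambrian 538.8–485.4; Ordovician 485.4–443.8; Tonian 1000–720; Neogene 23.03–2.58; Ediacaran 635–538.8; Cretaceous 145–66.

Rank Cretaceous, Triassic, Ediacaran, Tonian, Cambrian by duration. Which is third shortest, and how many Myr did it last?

Cretaceous, 79 million years

Start − end for each: Cretaceous 145 − 66 = 79; Triassic 251.902 − 201.4 = 50.502; Ediacaran 635 − 538.8 = 96.2; Tonian 1000 − 720 = 280; Cambrian 538.8 − 485.4 = 53.4.
Ranking these from shortest: Triassic < Cambrian < Cretaceous < Ediacaran < Tonian.
Position 3 in that ranking is Cretaceous, which lasted 79 Myr.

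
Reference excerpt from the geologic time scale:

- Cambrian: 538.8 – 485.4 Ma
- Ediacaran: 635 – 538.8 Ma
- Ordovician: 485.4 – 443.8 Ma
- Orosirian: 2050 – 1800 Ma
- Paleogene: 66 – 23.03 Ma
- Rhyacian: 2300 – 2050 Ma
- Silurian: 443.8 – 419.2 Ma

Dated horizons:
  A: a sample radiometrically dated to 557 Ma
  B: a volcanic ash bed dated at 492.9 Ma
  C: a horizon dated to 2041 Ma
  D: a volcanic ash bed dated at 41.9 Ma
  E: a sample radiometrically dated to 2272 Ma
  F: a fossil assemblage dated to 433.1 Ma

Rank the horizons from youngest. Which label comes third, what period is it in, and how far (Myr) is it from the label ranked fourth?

Smaller Ma means younger, so youngest first: D 41.9 < F 433.1 < B 492.9 < A 557 < C 2041 < E 2272.
Counting 3 along gives B (492.9 Ma); the excerpt puts that inside the Cambrian, 538.8–485.4 Ma.
Next in line is A (557 Ma), and 557 − 492.9 = 64.1 Myr.

B, in the Cambrian; 64.1 million years to A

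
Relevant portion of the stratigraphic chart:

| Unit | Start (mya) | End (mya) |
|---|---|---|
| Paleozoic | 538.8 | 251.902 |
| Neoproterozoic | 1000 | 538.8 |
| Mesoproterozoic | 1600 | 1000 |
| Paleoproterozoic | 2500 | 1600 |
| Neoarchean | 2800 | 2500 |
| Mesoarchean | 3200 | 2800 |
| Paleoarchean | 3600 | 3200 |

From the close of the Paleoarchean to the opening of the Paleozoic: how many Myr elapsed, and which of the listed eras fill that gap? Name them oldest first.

The Paleoarchean closes at 3200 Ma and the Paleozoic opens at 538.8 Ma, so the interval is 3200 − 538.8 = 2661.2 Myr.
An era fits inside if it starts at or after 3200 Ma and ends at or before 538.8 Ma; oldest first that gives Mesoarchean, Neoarchean, Paleoproterozoic, Mesoproterozoic, Neoproterozoic.

2661.2 million years; Mesoarchean, Neoarchean, Paleoproterozoic, Mesoproterozoic, Neoproterozoic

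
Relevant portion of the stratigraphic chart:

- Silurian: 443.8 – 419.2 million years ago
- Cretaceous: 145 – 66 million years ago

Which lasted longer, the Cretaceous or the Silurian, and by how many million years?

Cretaceous, by 54.4 million years

Cretaceous: 145 − 66 = 79 Myr.
Silurian: 443.8 − 419.2 = 24.6 Myr.
Difference: 79 − 24.6 = 54.4 Myr, so the Cretaceous was longer.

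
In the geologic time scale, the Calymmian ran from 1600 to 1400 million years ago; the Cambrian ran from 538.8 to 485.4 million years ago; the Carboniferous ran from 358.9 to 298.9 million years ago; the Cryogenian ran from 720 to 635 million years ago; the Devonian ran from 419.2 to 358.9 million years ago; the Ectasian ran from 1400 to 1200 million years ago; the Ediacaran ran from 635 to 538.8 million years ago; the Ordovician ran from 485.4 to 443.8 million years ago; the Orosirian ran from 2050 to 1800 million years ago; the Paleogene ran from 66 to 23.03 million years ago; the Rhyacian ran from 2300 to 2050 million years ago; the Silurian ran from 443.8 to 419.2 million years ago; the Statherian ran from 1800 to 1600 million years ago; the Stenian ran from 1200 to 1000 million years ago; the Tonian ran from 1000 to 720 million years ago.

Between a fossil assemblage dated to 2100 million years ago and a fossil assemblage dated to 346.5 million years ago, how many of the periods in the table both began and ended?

2100 Ma sits inside the Rhyacian (2300–2050) and 346.5 Ma inside the Carboniferous (358.9–298.9); neither of those is wholly between the two dates.
The listed periods lying completely between them are Orosirian, Statherian, Calymmian, Ectasian, Stenian, Tonian, Cryogenian, Ediacaran, Cambrian, Ordovician, Silurian, Devonian — 12 in all.

12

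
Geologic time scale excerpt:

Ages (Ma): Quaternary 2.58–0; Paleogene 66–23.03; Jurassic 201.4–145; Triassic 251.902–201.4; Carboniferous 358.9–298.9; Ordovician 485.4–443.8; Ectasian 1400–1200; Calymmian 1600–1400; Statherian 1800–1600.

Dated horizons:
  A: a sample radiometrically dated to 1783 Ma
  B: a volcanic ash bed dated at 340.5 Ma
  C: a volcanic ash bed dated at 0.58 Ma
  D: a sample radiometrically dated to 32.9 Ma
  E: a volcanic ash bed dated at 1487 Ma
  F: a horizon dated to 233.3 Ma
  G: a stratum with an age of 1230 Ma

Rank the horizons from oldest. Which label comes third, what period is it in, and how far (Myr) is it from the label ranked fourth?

Larger Ma means older, so oldest first: A 1783 > E 1487 > G 1230 > B 340.5 > F 233.3 > D 32.9 > C 0.58.
Counting 3 along gives G (1230 Ma); the excerpt puts that inside the Ectasian, 1400–1200 Ma.
Next in line is B (340.5 Ma), and 1230 − 340.5 = 889.5 Myr.

G, in the Ectasian; 889.5 million years to B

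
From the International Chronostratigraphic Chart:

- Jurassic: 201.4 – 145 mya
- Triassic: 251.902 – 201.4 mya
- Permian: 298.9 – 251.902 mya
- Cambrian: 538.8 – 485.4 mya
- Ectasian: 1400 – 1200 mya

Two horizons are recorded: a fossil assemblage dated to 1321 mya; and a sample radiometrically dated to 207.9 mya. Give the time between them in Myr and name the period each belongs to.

Elapsed time: 1321 − 207.9 = 1113.1 Myr.
1321 Ma lies within 1400–1200 Ma: Ectasian.
207.9 Ma lies within 251.902–201.4 Ma: Triassic.

1113.1 million years apart; the first in the Ectasian, the second in the Triassic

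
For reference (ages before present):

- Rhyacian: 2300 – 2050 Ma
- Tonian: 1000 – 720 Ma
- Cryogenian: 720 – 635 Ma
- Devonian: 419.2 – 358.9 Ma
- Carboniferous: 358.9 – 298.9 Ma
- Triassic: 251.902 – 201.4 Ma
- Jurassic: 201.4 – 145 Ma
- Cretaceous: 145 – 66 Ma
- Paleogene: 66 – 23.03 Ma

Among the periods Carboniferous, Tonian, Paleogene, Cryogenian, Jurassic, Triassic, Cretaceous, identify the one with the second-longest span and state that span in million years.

Start − end for each: Carboniferous 358.9 − 298.9 = 60; Tonian 1000 − 720 = 280; Paleogene 66 − 23.03 = 42.97; Cryogenian 720 − 635 = 85; Jurassic 201.4 − 145 = 56.4; Triassic 251.902 − 201.4 = 50.502; Cretaceous 145 − 66 = 79.
Ranking these from longest: Tonian > Cryogenian > Cretaceous > Carboniferous > Jurassic > Triassic > Paleogene.
Position 2 in that ranking is Cryogenian, which lasted 85 Myr.

Cryogenian, 85 million years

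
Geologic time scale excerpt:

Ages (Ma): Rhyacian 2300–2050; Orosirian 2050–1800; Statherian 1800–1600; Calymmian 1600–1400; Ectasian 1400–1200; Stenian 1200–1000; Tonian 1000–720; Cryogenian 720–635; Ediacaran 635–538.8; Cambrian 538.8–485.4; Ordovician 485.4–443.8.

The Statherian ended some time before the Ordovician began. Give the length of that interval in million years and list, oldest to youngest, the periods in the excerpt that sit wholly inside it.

1114.6 million years; Calymmian, Ectasian, Stenian, Tonian, Cryogenian, Ediacaran, Cambrian

The Statherian closes at 1600 Ma and the Ordovician opens at 485.4 Ma, so the interval is 1600 − 485.4 = 1114.6 Myr.
A period fits inside if it starts at or after 1600 Ma and ends at or before 485.4 Ma; oldest first that gives Calymmian, Ectasian, Stenian, Tonian, Cryogenian, Ediacaran, Cambrian.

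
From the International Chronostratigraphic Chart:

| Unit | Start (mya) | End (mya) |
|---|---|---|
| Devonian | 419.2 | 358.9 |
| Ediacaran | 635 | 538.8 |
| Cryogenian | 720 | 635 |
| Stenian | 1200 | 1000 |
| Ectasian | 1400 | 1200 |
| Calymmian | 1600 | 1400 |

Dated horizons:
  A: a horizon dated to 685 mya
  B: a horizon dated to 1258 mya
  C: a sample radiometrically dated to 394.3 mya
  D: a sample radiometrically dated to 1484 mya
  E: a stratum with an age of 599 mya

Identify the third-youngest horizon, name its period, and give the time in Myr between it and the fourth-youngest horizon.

A, in the Cryogenian; 573 million years to B

Sorted youngest-first by Ma: C (394.3), E (599), A (685), B (1258), D (1484).
The third youngest is A at 685 Ma, which lies in 720–635 Ma: the Cryogenian.
The fourth youngest is B at 1258 Ma; separation = |685 − 1258| = 573 Myr.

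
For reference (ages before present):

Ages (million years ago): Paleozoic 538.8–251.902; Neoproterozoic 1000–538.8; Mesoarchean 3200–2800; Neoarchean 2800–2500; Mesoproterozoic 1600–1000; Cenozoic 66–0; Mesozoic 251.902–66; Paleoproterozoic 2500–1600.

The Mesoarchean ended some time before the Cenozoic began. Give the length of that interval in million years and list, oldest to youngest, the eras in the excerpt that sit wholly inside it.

End of Mesoarchean = 2800 Ma; start of Cenozoic = 66 Ma.
Gap = 2800 − 66 = 2734 Myr.
Eras wholly inside 2800–66 Ma: Neoarchean (2800–2500), Paleoproterozoic (2500–1600), Mesoproterozoic (1600–1000), Neoproterozoic (1000–538.8), Paleozoic (538.8–251.902), Mesozoic (251.902–66).

2734 million years; Neoarchean, Paleoproterozoic, Mesoproterozoic, Neoproterozoic, Paleozoic, Mesozoic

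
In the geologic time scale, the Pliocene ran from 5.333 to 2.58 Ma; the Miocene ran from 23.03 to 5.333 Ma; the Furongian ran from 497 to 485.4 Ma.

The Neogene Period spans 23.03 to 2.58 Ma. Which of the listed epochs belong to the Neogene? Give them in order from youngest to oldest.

Pliocene, Miocene

Epochs with both bounds inside 23.03–2.58 Ma: Pliocene (5.333–2.58), Miocene (23.03–5.333).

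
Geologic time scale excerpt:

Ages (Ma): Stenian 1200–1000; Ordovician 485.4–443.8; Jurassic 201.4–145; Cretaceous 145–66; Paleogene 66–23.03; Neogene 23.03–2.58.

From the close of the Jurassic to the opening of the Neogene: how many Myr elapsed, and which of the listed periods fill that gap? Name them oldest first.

121.97 million years; Cretaceous, Paleogene

End of Jurassic = 145 Ma; start of Neogene = 23.03 Ma.
Gap = 145 − 23.03 = 121.97 Myr.
Periods wholly inside 145–23.03 Ma: Cretaceous (145–66), Paleogene (66–23.03).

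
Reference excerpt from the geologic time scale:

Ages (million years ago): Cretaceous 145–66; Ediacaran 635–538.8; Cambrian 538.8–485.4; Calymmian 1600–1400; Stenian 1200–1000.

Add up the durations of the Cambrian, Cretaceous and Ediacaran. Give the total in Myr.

Duration is start − end for each: (538.8 − 485.4) + (145 − 66) + (635 − 538.8).
That is 53.4 + 79 + 96.2, which totals 228.6 million years.

228.6 million years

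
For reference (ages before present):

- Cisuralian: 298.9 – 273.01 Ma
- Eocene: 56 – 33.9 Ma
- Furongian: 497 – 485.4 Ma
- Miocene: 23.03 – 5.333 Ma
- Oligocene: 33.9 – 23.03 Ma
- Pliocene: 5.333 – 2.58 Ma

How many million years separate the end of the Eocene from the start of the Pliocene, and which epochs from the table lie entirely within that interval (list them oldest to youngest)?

End of Eocene = 33.9 Ma; start of Pliocene = 5.333 Ma.
Gap = 33.9 − 5.333 = 28.567 Myr.
Epochs wholly inside 33.9–5.333 Ma: Oligocene (33.9–23.03), Miocene (23.03–5.333).

28.567 million years; Oligocene, Miocene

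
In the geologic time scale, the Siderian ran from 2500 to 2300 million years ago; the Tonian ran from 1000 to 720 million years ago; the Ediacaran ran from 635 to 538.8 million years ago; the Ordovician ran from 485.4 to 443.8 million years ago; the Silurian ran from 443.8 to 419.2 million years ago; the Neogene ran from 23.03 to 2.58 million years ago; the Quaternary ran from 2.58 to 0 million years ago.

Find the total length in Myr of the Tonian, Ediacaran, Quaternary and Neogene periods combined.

Duration is start − end for each: (1000 − 720) + (635 − 538.8) + (2.58 − 0) + (23.03 − 2.58).
That is 280 + 96.2 + 2.58 + 20.45, which totals 399.23 million years.

399.23 million years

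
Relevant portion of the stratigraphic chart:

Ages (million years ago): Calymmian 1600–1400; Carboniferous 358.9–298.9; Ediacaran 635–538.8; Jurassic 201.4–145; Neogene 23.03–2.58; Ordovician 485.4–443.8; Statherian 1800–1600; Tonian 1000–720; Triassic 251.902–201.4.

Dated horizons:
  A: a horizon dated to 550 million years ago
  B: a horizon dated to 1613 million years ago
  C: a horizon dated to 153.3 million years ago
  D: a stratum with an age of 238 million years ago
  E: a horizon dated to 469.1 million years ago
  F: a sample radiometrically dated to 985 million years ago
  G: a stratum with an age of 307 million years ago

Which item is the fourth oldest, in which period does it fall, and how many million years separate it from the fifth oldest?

Sorted oldest-first by Ma: B (1613), F (985), A (550), E (469.1), G (307), D (238), C (153.3).
The fourth oldest is E at 469.1 Ma, which lies in 485.4–443.8 Ma: the Ordovician.
The fifth oldest is G at 307 Ma; separation = |469.1 − 307| = 162.1 Myr.

E, in the Ordovician; 162.1 million years to G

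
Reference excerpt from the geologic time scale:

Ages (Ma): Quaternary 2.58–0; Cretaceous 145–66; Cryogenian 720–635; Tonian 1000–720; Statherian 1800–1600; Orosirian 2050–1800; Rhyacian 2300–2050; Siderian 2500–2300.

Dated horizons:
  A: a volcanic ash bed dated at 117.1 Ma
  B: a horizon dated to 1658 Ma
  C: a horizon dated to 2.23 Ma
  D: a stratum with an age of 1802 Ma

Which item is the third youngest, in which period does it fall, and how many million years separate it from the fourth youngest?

B, in the Statherian; 144 million years to D

Smaller Ma means younger, so youngest first: C 2.23 < A 117.1 < B 1658 < D 1802.
Counting 3 along gives B (1658 Ma); the excerpt puts that inside the Statherian, 1800–1600 Ma.
Next in line is D (1802 Ma), and 1802 − 1658 = 144 Myr.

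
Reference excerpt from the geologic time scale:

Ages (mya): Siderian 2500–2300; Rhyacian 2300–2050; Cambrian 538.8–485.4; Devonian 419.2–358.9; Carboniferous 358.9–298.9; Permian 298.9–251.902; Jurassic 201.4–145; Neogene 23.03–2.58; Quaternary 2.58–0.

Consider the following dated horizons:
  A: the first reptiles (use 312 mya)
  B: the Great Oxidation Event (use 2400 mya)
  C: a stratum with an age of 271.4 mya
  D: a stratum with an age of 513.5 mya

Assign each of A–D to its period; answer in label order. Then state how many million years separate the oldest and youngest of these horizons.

A — Carboniferous; B — Siderian; C — Permian; D — Cambrian; span 2128.6 million years

A: 312 Ma lies in 358.9–298.9 Ma, so Carboniferous.
B: 2400 Ma lies in 2500–2300 Ma, so Siderian.
C: 271.4 Ma lies in 298.9–251.902 Ma, so Permian.
D: 513.5 Ma lies in 538.8–485.4 Ma, so Cambrian.
Oldest = 2400 Ma, youngest = 271.4 Ma → span 2128.6 Myr.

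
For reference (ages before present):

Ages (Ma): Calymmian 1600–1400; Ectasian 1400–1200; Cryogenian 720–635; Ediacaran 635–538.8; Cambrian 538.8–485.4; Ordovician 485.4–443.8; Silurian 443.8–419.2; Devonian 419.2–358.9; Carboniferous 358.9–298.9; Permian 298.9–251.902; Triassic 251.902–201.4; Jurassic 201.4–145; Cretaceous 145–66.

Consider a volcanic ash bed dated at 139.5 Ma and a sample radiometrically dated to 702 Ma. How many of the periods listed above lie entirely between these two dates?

9

The older date is 702 Ma and the younger is 139.5 Ma.
Periods with start < 702 and end > 139.5 Ma: Ediacaran (635–538.8), Cambrian (538.8–485.4), Ordovician (485.4–443.8), Silurian (443.8–419.2), Devonian (419.2–358.9), Carboniferous (358.9–298.9), Permian (298.9–251.902), Triassic (251.902–201.4), Jurassic (201.4–145).
That is 9 complete periods.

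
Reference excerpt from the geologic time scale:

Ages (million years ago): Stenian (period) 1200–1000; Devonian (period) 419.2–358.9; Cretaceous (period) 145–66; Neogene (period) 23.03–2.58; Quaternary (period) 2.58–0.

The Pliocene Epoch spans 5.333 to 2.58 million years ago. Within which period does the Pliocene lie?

Neogene

The Pliocene (5.333–2.58 Ma) lies entirely within 23.03–2.58 Ma, the Neogene Period.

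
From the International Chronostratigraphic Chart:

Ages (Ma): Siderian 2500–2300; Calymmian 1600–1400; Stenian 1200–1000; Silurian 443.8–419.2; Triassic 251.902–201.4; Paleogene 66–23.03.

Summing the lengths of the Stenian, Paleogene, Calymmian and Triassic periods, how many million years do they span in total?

493.472 million years

Duration is start − end for each: (1200 − 1000) + (66 − 23.03) + (1600 − 1400) + (251.902 − 201.4).
That is 200 + 42.97 + 200 + 50.502, which totals 493.472 million years.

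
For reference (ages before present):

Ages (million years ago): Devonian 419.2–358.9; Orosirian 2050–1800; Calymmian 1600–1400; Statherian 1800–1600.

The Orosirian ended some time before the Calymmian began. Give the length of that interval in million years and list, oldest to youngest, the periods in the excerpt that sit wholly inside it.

200 million years; Statherian

End of Orosirian = 1800 Ma; start of Calymmian = 1600 Ma.
Gap = 1800 − 1600 = 200 Myr.
Periods wholly inside 1800–1600 Ma: Statherian (1800–1600).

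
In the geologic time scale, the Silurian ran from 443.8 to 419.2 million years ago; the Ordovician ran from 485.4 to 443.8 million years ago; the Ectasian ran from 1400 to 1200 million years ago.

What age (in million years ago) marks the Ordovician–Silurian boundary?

The Ordovician ends and the Silurian begins at 443.8 million years ago.

443.8 million years ago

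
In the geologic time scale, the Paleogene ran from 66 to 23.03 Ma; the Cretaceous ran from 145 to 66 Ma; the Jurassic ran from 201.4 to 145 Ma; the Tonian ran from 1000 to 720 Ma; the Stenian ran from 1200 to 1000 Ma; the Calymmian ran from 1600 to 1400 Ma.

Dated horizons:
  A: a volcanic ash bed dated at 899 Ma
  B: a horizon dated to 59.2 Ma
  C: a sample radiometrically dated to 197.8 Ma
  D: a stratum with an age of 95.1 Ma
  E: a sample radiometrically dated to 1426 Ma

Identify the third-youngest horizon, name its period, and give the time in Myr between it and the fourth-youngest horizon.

C, in the Jurassic; 701.2 million years to A

Smaller Ma means younger, so youngest first: B 59.2 < D 95.1 < C 197.8 < A 899 < E 1426.
Counting 3 along gives C (197.8 Ma); the excerpt puts that inside the Jurassic, 201.4–145 Ma.
Next in line is A (899 Ma), and 899 − 197.8 = 701.2 Myr.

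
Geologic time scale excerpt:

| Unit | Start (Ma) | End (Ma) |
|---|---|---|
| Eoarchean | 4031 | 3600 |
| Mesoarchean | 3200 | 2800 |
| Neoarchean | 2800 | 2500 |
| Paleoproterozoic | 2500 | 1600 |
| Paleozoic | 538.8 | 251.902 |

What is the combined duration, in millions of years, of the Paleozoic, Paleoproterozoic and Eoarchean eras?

Each duration: Paleozoic = 286.898; Paleoproterozoic = 900; Eoarchean = 431.
Sum: 286.898 + 900 + 431 = 1617.898 Myr.

1617.898 million years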